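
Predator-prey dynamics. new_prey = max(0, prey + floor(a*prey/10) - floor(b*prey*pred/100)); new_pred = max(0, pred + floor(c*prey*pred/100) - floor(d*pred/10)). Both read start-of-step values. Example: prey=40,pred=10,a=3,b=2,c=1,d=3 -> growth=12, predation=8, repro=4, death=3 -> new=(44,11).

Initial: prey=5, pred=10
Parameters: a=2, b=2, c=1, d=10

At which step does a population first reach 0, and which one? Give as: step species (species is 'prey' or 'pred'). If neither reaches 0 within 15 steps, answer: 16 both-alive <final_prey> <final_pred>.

Step 1: prey: 5+1-1=5; pred: 10+0-10=0
First extinction: pred at step 1

Answer: 1 pred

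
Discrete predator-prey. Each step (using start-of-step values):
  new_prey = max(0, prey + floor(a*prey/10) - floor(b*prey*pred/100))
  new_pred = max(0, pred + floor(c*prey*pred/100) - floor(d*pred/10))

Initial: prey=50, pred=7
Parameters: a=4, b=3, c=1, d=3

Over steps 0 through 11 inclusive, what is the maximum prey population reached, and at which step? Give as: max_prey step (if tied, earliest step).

Answer: 77 3

Derivation:
Step 1: prey: 50+20-10=60; pred: 7+3-2=8
Step 2: prey: 60+24-14=70; pred: 8+4-2=10
Step 3: prey: 70+28-21=77; pred: 10+7-3=14
Step 4: prey: 77+30-32=75; pred: 14+10-4=20
Step 5: prey: 75+30-45=60; pred: 20+15-6=29
Step 6: prey: 60+24-52=32; pred: 29+17-8=38
Step 7: prey: 32+12-36=8; pred: 38+12-11=39
Step 8: prey: 8+3-9=2; pred: 39+3-11=31
Step 9: prey: 2+0-1=1; pred: 31+0-9=22
Step 10: prey: 1+0-0=1; pred: 22+0-6=16
Step 11: prey: 1+0-0=1; pred: 16+0-4=12
Max prey = 77 at step 3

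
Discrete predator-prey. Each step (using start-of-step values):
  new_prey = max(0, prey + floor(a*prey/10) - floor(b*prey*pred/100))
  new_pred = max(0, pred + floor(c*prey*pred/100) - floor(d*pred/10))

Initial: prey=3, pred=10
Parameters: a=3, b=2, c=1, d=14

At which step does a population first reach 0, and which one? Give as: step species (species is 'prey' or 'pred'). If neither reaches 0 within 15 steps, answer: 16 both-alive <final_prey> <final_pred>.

Answer: 1 pred

Derivation:
Step 1: prey: 3+0-0=3; pred: 10+0-14=0
First extinction: pred at step 1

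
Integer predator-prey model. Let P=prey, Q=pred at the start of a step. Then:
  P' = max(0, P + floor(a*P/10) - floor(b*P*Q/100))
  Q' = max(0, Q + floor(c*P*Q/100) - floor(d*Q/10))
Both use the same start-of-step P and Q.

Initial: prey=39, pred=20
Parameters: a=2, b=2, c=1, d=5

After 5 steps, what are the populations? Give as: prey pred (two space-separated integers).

Answer: 27 5

Derivation:
Step 1: prey: 39+7-15=31; pred: 20+7-10=17
Step 2: prey: 31+6-10=27; pred: 17+5-8=14
Step 3: prey: 27+5-7=25; pred: 14+3-7=10
Step 4: prey: 25+5-5=25; pred: 10+2-5=7
Step 5: prey: 25+5-3=27; pred: 7+1-3=5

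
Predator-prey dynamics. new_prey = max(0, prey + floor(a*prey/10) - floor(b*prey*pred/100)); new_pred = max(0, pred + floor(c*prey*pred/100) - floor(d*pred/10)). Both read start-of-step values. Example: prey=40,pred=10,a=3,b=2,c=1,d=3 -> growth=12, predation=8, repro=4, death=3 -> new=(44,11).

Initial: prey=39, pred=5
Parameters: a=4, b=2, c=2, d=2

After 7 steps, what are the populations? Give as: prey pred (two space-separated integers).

Answer: 0 104

Derivation:
Step 1: prey: 39+15-3=51; pred: 5+3-1=7
Step 2: prey: 51+20-7=64; pred: 7+7-1=13
Step 3: prey: 64+25-16=73; pred: 13+16-2=27
Step 4: prey: 73+29-39=63; pred: 27+39-5=61
Step 5: prey: 63+25-76=12; pred: 61+76-12=125
Step 6: prey: 12+4-30=0; pred: 125+30-25=130
Step 7: prey: 0+0-0=0; pred: 130+0-26=104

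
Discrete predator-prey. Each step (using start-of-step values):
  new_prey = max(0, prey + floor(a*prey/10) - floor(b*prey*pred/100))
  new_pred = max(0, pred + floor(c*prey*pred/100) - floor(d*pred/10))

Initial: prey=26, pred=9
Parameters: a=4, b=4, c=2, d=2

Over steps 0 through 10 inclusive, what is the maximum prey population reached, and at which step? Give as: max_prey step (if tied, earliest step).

Answer: 27 1

Derivation:
Step 1: prey: 26+10-9=27; pred: 9+4-1=12
Step 2: prey: 27+10-12=25; pred: 12+6-2=16
Step 3: prey: 25+10-16=19; pred: 16+8-3=21
Step 4: prey: 19+7-15=11; pred: 21+7-4=24
Step 5: prey: 11+4-10=5; pred: 24+5-4=25
Step 6: prey: 5+2-5=2; pred: 25+2-5=22
Step 7: prey: 2+0-1=1; pred: 22+0-4=18
Step 8: prey: 1+0-0=1; pred: 18+0-3=15
Step 9: prey: 1+0-0=1; pred: 15+0-3=12
Step 10: prey: 1+0-0=1; pred: 12+0-2=10
Max prey = 27 at step 1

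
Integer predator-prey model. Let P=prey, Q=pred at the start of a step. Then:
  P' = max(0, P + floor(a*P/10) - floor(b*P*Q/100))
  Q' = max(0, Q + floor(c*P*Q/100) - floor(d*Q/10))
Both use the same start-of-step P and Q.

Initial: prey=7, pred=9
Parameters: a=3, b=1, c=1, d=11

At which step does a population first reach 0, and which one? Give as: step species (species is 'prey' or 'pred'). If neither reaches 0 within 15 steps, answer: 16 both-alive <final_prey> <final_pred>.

Step 1: prey: 7+2-0=9; pred: 9+0-9=0
First extinction: pred at step 1

Answer: 1 pred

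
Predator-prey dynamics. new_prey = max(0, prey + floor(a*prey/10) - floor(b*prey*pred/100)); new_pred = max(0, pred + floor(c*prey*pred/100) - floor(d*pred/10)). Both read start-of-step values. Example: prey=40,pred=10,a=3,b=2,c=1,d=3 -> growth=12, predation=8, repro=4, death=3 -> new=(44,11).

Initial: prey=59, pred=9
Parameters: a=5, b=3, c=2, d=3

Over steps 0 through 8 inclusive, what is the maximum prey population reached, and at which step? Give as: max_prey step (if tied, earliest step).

Step 1: prey: 59+29-15=73; pred: 9+10-2=17
Step 2: prey: 73+36-37=72; pred: 17+24-5=36
Step 3: prey: 72+36-77=31; pred: 36+51-10=77
Step 4: prey: 31+15-71=0; pred: 77+47-23=101
Step 5: prey: 0+0-0=0; pred: 101+0-30=71
Step 6: prey: 0+0-0=0; pred: 71+0-21=50
Step 7: prey: 0+0-0=0; pred: 50+0-15=35
Step 8: prey: 0+0-0=0; pred: 35+0-10=25
Max prey = 73 at step 1

Answer: 73 1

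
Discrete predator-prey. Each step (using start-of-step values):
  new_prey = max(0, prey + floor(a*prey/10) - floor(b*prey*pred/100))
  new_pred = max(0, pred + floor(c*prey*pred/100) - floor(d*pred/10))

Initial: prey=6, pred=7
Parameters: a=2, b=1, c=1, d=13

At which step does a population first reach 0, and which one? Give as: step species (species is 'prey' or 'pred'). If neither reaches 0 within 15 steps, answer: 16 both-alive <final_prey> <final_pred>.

Step 1: prey: 6+1-0=7; pred: 7+0-9=0
First extinction: pred at step 1

Answer: 1 pred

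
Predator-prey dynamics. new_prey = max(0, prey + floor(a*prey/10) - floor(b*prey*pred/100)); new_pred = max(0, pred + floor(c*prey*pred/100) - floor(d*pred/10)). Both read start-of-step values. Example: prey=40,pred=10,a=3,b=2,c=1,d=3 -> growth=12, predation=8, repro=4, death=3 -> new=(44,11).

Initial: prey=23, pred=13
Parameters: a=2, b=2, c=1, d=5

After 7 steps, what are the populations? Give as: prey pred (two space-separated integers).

Answer: 44 1

Derivation:
Step 1: prey: 23+4-5=22; pred: 13+2-6=9
Step 2: prey: 22+4-3=23; pred: 9+1-4=6
Step 3: prey: 23+4-2=25; pred: 6+1-3=4
Step 4: prey: 25+5-2=28; pred: 4+1-2=3
Step 5: prey: 28+5-1=32; pred: 3+0-1=2
Step 6: prey: 32+6-1=37; pred: 2+0-1=1
Step 7: prey: 37+7-0=44; pred: 1+0-0=1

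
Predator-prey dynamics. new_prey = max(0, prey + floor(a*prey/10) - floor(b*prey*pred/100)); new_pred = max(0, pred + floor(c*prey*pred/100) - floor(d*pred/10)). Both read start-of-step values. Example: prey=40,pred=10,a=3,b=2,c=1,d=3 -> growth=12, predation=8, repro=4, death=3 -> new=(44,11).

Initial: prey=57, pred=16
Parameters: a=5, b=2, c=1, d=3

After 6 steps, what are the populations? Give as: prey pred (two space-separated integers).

Answer: 4 57

Derivation:
Step 1: prey: 57+28-18=67; pred: 16+9-4=21
Step 2: prey: 67+33-28=72; pred: 21+14-6=29
Step 3: prey: 72+36-41=67; pred: 29+20-8=41
Step 4: prey: 67+33-54=46; pred: 41+27-12=56
Step 5: prey: 46+23-51=18; pred: 56+25-16=65
Step 6: prey: 18+9-23=4; pred: 65+11-19=57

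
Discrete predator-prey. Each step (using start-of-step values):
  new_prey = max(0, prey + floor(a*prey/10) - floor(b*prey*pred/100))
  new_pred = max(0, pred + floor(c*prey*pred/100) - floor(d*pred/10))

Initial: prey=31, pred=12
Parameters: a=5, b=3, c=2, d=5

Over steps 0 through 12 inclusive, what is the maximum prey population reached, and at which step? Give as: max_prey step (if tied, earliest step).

Step 1: prey: 31+15-11=35; pred: 12+7-6=13
Step 2: prey: 35+17-13=39; pred: 13+9-6=16
Step 3: prey: 39+19-18=40; pred: 16+12-8=20
Step 4: prey: 40+20-24=36; pred: 20+16-10=26
Step 5: prey: 36+18-28=26; pred: 26+18-13=31
Step 6: prey: 26+13-24=15; pred: 31+16-15=32
Step 7: prey: 15+7-14=8; pred: 32+9-16=25
Step 8: prey: 8+4-6=6; pred: 25+4-12=17
Step 9: prey: 6+3-3=6; pred: 17+2-8=11
Step 10: prey: 6+3-1=8; pred: 11+1-5=7
Step 11: prey: 8+4-1=11; pred: 7+1-3=5
Step 12: prey: 11+5-1=15; pred: 5+1-2=4
Max prey = 40 at step 3

Answer: 40 3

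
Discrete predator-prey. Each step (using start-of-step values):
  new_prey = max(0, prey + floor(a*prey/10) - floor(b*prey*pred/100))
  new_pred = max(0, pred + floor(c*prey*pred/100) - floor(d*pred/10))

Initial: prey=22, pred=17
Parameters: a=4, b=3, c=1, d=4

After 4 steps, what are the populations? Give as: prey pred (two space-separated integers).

Step 1: prey: 22+8-11=19; pred: 17+3-6=14
Step 2: prey: 19+7-7=19; pred: 14+2-5=11
Step 3: prey: 19+7-6=20; pred: 11+2-4=9
Step 4: prey: 20+8-5=23; pred: 9+1-3=7

Answer: 23 7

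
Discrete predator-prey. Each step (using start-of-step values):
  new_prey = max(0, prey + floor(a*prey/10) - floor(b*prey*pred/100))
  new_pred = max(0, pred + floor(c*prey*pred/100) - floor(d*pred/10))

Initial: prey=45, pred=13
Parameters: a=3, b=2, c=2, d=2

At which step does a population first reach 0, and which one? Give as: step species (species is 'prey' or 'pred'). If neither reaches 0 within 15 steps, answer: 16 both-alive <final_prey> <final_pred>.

Step 1: prey: 45+13-11=47; pred: 13+11-2=22
Step 2: prey: 47+14-20=41; pred: 22+20-4=38
Step 3: prey: 41+12-31=22; pred: 38+31-7=62
Step 4: prey: 22+6-27=1; pred: 62+27-12=77
Step 5: prey: 1+0-1=0; pred: 77+1-15=63
First extinction: prey at step 5

Answer: 5 prey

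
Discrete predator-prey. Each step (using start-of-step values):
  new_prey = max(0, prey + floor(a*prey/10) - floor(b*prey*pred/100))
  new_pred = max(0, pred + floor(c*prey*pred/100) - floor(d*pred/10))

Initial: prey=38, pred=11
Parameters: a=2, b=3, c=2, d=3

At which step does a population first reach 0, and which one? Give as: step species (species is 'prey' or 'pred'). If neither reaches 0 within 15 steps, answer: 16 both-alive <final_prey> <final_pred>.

Step 1: prey: 38+7-12=33; pred: 11+8-3=16
Step 2: prey: 33+6-15=24; pred: 16+10-4=22
Step 3: prey: 24+4-15=13; pred: 22+10-6=26
Step 4: prey: 13+2-10=5; pred: 26+6-7=25
Step 5: prey: 5+1-3=3; pred: 25+2-7=20
Step 6: prey: 3+0-1=2; pred: 20+1-6=15
Step 7: prey: 2+0-0=2; pred: 15+0-4=11
Step 8: prey: 2+0-0=2; pred: 11+0-3=8
Step 9: prey: 2+0-0=2; pred: 8+0-2=6
Step 10: prey: 2+0-0=2; pred: 6+0-1=5
Step 11: prey: 2+0-0=2; pred: 5+0-1=4
Step 12: prey: 2+0-0=2; pred: 4+0-1=3
Step 13: prey: 2+0-0=2; pred: 3+0-0=3
Steps 14-15: state stable at prey=2, pred=3 (no change)
No extinction within 15 steps

Answer: 16 both-alive 2 3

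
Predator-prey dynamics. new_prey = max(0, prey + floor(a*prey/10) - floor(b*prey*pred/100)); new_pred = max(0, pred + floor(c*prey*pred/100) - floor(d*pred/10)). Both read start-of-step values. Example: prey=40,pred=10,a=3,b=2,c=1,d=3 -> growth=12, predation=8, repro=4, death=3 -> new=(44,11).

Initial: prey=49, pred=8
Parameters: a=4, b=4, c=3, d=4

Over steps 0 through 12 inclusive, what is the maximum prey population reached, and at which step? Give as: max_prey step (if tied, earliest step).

Answer: 53 1

Derivation:
Step 1: prey: 49+19-15=53; pred: 8+11-3=16
Step 2: prey: 53+21-33=41; pred: 16+25-6=35
Step 3: prey: 41+16-57=0; pred: 35+43-14=64
Step 4: prey: 0+0-0=0; pred: 64+0-25=39
Step 5: prey: 0+0-0=0; pred: 39+0-15=24
Step 6: prey: 0+0-0=0; pred: 24+0-9=15
Step 7: prey: 0+0-0=0; pred: 15+0-6=9
Step 8: prey: 0+0-0=0; pred: 9+0-3=6
Step 9: prey: 0+0-0=0; pred: 6+0-2=4
Step 10: prey: 0+0-0=0; pred: 4+0-1=3
Step 11: prey: 0+0-0=0; pred: 3+0-1=2
Step 12: prey: 0+0-0=0; pred: 2+0-0=2
Max prey = 53 at step 1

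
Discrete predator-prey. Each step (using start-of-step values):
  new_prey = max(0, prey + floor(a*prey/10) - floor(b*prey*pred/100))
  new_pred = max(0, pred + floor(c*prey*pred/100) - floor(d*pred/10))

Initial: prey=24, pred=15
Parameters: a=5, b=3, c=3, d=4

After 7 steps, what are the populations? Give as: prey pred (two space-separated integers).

Answer: 1 15

Derivation:
Step 1: prey: 24+12-10=26; pred: 15+10-6=19
Step 2: prey: 26+13-14=25; pred: 19+14-7=26
Step 3: prey: 25+12-19=18; pred: 26+19-10=35
Step 4: prey: 18+9-18=9; pred: 35+18-14=39
Step 5: prey: 9+4-10=3; pred: 39+10-15=34
Step 6: prey: 3+1-3=1; pred: 34+3-13=24
Step 7: prey: 1+0-0=1; pred: 24+0-9=15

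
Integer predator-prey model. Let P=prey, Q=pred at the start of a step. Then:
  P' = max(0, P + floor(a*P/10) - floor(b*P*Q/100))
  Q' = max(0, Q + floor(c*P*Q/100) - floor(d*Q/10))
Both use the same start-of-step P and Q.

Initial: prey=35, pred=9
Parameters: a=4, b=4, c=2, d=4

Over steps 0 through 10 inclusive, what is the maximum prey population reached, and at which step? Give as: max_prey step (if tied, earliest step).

Answer: 37 1

Derivation:
Step 1: prey: 35+14-12=37; pred: 9+6-3=12
Step 2: prey: 37+14-17=34; pred: 12+8-4=16
Step 3: prey: 34+13-21=26; pred: 16+10-6=20
Step 4: prey: 26+10-20=16; pred: 20+10-8=22
Step 5: prey: 16+6-14=8; pred: 22+7-8=21
Step 6: prey: 8+3-6=5; pred: 21+3-8=16
Step 7: prey: 5+2-3=4; pred: 16+1-6=11
Step 8: prey: 4+1-1=4; pred: 11+0-4=7
Step 9: prey: 4+1-1=4; pred: 7+0-2=5
Step 10: prey: 4+1-0=5; pred: 5+0-2=3
Max prey = 37 at step 1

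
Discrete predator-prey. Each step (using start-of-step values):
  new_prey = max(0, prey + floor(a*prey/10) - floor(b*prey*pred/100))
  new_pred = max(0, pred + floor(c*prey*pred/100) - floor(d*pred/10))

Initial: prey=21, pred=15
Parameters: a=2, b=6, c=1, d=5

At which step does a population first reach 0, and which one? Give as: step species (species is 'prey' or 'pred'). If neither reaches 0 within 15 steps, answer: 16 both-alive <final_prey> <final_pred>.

Answer: 16 both-alive 3 1

Derivation:
Step 1: prey: 21+4-18=7; pred: 15+3-7=11
Step 2: prey: 7+1-4=4; pred: 11+0-5=6
Step 3: prey: 4+0-1=3; pred: 6+0-3=3
Step 4: prey: 3+0-0=3; pred: 3+0-1=2
Step 5: prey: 3+0-0=3; pred: 2+0-1=1
Step 6: prey: 3+0-0=3; pred: 1+0-0=1
Steps 7-15: state stable at prey=3, pred=1 (no change)
No extinction within 15 steps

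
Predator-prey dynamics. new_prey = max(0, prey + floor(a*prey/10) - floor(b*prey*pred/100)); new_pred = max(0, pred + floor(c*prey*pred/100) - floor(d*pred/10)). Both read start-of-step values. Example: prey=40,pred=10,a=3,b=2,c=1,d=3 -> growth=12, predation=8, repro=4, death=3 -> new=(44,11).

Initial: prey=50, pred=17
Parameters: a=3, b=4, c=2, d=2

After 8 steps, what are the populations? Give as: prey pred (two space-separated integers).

Step 1: prey: 50+15-34=31; pred: 17+17-3=31
Step 2: prey: 31+9-38=2; pred: 31+19-6=44
Step 3: prey: 2+0-3=0; pred: 44+1-8=37
Step 4: prey: 0+0-0=0; pred: 37+0-7=30
Step 5: prey: 0+0-0=0; pred: 30+0-6=24
Step 6: prey: 0+0-0=0; pred: 24+0-4=20
Step 7: prey: 0+0-0=0; pred: 20+0-4=16
Step 8: prey: 0+0-0=0; pred: 16+0-3=13

Answer: 0 13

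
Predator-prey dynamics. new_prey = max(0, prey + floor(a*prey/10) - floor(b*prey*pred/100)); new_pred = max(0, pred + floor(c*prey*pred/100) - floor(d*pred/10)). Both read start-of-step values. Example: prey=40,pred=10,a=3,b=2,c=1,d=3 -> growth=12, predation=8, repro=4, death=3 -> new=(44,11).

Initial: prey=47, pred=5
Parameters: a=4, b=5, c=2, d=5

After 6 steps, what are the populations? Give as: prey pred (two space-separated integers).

Answer: 0 14

Derivation:
Step 1: prey: 47+18-11=54; pred: 5+4-2=7
Step 2: prey: 54+21-18=57; pred: 7+7-3=11
Step 3: prey: 57+22-31=48; pred: 11+12-5=18
Step 4: prey: 48+19-43=24; pred: 18+17-9=26
Step 5: prey: 24+9-31=2; pred: 26+12-13=25
Step 6: prey: 2+0-2=0; pred: 25+1-12=14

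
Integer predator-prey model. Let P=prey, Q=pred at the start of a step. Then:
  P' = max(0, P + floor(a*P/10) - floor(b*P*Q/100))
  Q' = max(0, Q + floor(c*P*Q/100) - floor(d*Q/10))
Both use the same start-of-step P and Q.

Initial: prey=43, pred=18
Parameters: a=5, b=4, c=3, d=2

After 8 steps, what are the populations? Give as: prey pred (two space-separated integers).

Step 1: prey: 43+21-30=34; pred: 18+23-3=38
Step 2: prey: 34+17-51=0; pred: 38+38-7=69
Step 3: prey: 0+0-0=0; pred: 69+0-13=56
Step 4: prey: 0+0-0=0; pred: 56+0-11=45
Step 5: prey: 0+0-0=0; pred: 45+0-9=36
Step 6: prey: 0+0-0=0; pred: 36+0-7=29
Step 7: prey: 0+0-0=0; pred: 29+0-5=24
Step 8: prey: 0+0-0=0; pred: 24+0-4=20

Answer: 0 20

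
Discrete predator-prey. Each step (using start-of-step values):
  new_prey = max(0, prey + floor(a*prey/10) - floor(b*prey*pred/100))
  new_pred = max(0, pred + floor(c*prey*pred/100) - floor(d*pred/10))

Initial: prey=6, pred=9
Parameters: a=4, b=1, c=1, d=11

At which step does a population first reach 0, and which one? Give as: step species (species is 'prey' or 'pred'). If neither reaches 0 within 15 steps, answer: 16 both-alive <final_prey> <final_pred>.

Answer: 1 pred

Derivation:
Step 1: prey: 6+2-0=8; pred: 9+0-9=0
First extinction: pred at step 1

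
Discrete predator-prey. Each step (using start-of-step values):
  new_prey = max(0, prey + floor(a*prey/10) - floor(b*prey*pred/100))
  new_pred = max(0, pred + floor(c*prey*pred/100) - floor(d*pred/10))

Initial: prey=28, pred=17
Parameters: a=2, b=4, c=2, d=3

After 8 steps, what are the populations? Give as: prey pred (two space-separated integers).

Answer: 1 4

Derivation:
Step 1: prey: 28+5-19=14; pred: 17+9-5=21
Step 2: prey: 14+2-11=5; pred: 21+5-6=20
Step 3: prey: 5+1-4=2; pred: 20+2-6=16
Step 4: prey: 2+0-1=1; pred: 16+0-4=12
Step 5: prey: 1+0-0=1; pred: 12+0-3=9
Step 6: prey: 1+0-0=1; pred: 9+0-2=7
Step 7: prey: 1+0-0=1; pred: 7+0-2=5
Step 8: prey: 1+0-0=1; pred: 5+0-1=4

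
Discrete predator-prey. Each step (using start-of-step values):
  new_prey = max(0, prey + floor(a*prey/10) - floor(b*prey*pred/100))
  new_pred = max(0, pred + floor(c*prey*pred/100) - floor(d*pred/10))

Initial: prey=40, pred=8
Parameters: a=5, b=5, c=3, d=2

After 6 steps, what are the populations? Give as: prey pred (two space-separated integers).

Answer: 0 32

Derivation:
Step 1: prey: 40+20-16=44; pred: 8+9-1=16
Step 2: prey: 44+22-35=31; pred: 16+21-3=34
Step 3: prey: 31+15-52=0; pred: 34+31-6=59
Step 4: prey: 0+0-0=0; pred: 59+0-11=48
Step 5: prey: 0+0-0=0; pred: 48+0-9=39
Step 6: prey: 0+0-0=0; pred: 39+0-7=32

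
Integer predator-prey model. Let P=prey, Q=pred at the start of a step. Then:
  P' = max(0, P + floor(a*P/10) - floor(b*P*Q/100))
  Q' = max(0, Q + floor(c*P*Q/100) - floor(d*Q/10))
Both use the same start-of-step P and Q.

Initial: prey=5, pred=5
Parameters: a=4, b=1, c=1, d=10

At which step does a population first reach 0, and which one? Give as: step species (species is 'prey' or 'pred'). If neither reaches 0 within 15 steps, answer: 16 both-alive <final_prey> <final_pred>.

Answer: 1 pred

Derivation:
Step 1: prey: 5+2-0=7; pred: 5+0-5=0
First extinction: pred at step 1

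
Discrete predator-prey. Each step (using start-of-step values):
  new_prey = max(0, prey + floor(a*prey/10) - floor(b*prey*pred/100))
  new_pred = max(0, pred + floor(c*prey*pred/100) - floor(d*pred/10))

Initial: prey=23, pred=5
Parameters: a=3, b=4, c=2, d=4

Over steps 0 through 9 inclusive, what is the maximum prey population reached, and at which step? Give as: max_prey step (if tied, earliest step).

Answer: 36 6

Derivation:
Step 1: prey: 23+6-4=25; pred: 5+2-2=5
Step 2: prey: 25+7-5=27; pred: 5+2-2=5
Step 3: prey: 27+8-5=30; pred: 5+2-2=5
Step 4: prey: 30+9-6=33; pred: 5+3-2=6
Step 5: prey: 33+9-7=35; pred: 6+3-2=7
Step 6: prey: 35+10-9=36; pred: 7+4-2=9
Step 7: prey: 36+10-12=34; pred: 9+6-3=12
Step 8: prey: 34+10-16=28; pred: 12+8-4=16
Step 9: prey: 28+8-17=19; pred: 16+8-6=18
Max prey = 36 at step 6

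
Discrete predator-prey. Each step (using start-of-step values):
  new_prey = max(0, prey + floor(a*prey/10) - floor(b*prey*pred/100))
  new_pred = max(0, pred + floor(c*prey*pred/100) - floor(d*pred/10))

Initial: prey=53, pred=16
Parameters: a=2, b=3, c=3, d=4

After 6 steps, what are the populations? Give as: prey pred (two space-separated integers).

Answer: 0 11

Derivation:
Step 1: prey: 53+10-25=38; pred: 16+25-6=35
Step 2: prey: 38+7-39=6; pred: 35+39-14=60
Step 3: prey: 6+1-10=0; pred: 60+10-24=46
Step 4: prey: 0+0-0=0; pred: 46+0-18=28
Step 5: prey: 0+0-0=0; pred: 28+0-11=17
Step 6: prey: 0+0-0=0; pred: 17+0-6=11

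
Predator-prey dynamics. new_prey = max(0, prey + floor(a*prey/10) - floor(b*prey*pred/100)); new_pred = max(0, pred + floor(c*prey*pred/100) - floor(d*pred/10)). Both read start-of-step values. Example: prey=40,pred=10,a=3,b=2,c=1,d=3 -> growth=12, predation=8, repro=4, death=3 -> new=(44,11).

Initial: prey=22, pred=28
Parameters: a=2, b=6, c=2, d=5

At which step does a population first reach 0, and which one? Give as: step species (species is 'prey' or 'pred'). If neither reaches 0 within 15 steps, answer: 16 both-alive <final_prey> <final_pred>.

Step 1: prey: 22+4-36=0; pred: 28+12-14=26
First extinction: prey at step 1

Answer: 1 prey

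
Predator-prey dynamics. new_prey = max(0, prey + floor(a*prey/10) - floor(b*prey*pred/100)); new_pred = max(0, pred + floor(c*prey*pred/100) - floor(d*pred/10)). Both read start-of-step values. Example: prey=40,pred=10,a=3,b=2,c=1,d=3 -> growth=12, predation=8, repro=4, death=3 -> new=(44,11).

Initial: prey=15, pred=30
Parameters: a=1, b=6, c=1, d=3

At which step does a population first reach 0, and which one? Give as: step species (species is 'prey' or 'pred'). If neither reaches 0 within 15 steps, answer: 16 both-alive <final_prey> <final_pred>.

Answer: 1 prey

Derivation:
Step 1: prey: 15+1-27=0; pred: 30+4-9=25
First extinction: prey at step 1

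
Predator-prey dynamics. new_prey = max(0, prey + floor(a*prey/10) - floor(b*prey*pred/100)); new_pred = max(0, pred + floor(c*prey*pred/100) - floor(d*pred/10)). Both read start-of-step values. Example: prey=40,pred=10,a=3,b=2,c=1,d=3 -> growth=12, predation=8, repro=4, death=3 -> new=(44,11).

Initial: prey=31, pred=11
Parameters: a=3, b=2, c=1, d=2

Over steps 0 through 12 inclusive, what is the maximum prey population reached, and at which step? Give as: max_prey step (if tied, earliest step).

Step 1: prey: 31+9-6=34; pred: 11+3-2=12
Step 2: prey: 34+10-8=36; pred: 12+4-2=14
Step 3: prey: 36+10-10=36; pred: 14+5-2=17
Step 4: prey: 36+10-12=34; pred: 17+6-3=20
Step 5: prey: 34+10-13=31; pred: 20+6-4=22
Step 6: prey: 31+9-13=27; pred: 22+6-4=24
Step 7: prey: 27+8-12=23; pred: 24+6-4=26
Step 8: prey: 23+6-11=18; pred: 26+5-5=26
Step 9: prey: 18+5-9=14; pred: 26+4-5=25
Step 10: prey: 14+4-7=11; pred: 25+3-5=23
Step 11: prey: 11+3-5=9; pred: 23+2-4=21
Step 12: prey: 9+2-3=8; pred: 21+1-4=18
Max prey = 36 at step 2

Answer: 36 2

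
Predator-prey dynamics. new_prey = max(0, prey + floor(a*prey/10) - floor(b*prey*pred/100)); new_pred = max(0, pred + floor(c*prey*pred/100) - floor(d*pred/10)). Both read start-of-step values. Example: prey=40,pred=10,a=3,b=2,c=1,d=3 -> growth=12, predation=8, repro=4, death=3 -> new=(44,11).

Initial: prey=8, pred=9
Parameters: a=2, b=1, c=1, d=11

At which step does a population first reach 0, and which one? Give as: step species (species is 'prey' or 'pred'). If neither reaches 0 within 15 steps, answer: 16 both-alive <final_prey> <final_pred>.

Answer: 1 pred

Derivation:
Step 1: prey: 8+1-0=9; pred: 9+0-9=0
First extinction: pred at step 1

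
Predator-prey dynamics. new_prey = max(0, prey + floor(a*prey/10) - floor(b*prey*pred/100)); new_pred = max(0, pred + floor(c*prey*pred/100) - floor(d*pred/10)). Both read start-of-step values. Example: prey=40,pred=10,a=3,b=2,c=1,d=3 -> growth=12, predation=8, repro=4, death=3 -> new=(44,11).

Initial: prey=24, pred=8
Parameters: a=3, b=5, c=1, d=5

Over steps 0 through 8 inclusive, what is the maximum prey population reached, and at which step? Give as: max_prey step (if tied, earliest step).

Answer: 75 8

Derivation:
Step 1: prey: 24+7-9=22; pred: 8+1-4=5
Step 2: prey: 22+6-5=23; pred: 5+1-2=4
Step 3: prey: 23+6-4=25; pred: 4+0-2=2
Step 4: prey: 25+7-2=30; pred: 2+0-1=1
Step 5: prey: 30+9-1=38; pred: 1+0-0=1
Step 6: prey: 38+11-1=48; pred: 1+0-0=1
Step 7: prey: 48+14-2=60; pred: 1+0-0=1
Step 8: prey: 60+18-3=75; pred: 1+0-0=1
Max prey = 75 at step 8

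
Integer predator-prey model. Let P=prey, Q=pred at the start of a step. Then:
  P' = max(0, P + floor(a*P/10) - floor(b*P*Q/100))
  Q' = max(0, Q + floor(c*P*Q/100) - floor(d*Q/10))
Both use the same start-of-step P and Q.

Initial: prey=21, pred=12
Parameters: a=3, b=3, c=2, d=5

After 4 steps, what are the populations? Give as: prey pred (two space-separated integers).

Answer: 21 8

Derivation:
Step 1: prey: 21+6-7=20; pred: 12+5-6=11
Step 2: prey: 20+6-6=20; pred: 11+4-5=10
Step 3: prey: 20+6-6=20; pred: 10+4-5=9
Step 4: prey: 20+6-5=21; pred: 9+3-4=8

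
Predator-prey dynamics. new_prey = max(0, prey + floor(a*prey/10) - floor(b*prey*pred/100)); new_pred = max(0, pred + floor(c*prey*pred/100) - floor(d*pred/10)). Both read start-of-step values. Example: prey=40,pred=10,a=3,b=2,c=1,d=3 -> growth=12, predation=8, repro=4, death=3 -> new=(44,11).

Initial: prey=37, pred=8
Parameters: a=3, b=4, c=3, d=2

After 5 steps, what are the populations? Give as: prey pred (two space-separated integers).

Answer: 0 33

Derivation:
Step 1: prey: 37+11-11=37; pred: 8+8-1=15
Step 2: prey: 37+11-22=26; pred: 15+16-3=28
Step 3: prey: 26+7-29=4; pred: 28+21-5=44
Step 4: prey: 4+1-7=0; pred: 44+5-8=41
Step 5: prey: 0+0-0=0; pred: 41+0-8=33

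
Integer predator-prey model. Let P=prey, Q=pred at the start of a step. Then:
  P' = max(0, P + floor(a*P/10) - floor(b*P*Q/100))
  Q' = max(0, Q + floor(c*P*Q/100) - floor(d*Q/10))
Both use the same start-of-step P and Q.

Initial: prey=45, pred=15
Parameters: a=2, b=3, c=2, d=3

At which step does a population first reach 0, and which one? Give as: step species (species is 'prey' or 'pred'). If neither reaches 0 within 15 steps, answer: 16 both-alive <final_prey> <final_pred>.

Answer: 4 prey

Derivation:
Step 1: prey: 45+9-20=34; pred: 15+13-4=24
Step 2: prey: 34+6-24=16; pred: 24+16-7=33
Step 3: prey: 16+3-15=4; pred: 33+10-9=34
Step 4: prey: 4+0-4=0; pred: 34+2-10=26
First extinction: prey at step 4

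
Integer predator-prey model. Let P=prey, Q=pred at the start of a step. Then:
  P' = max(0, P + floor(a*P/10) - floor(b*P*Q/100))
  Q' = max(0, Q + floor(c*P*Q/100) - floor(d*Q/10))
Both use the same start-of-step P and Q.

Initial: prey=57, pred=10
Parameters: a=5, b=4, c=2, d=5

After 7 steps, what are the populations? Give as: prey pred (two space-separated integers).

Answer: 0 5

Derivation:
Step 1: prey: 57+28-22=63; pred: 10+11-5=16
Step 2: prey: 63+31-40=54; pred: 16+20-8=28
Step 3: prey: 54+27-60=21; pred: 28+30-14=44
Step 4: prey: 21+10-36=0; pred: 44+18-22=40
Step 5: prey: 0+0-0=0; pred: 40+0-20=20
Step 6: prey: 0+0-0=0; pred: 20+0-10=10
Step 7: prey: 0+0-0=0; pred: 10+0-5=5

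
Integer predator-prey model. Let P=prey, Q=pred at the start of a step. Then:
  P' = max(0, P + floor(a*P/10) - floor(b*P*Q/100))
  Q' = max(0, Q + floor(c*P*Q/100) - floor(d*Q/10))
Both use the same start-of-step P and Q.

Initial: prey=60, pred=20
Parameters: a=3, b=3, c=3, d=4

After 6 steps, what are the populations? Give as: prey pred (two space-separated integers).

Answer: 0 12

Derivation:
Step 1: prey: 60+18-36=42; pred: 20+36-8=48
Step 2: prey: 42+12-60=0; pred: 48+60-19=89
Step 3: prey: 0+0-0=0; pred: 89+0-35=54
Step 4: prey: 0+0-0=0; pred: 54+0-21=33
Step 5: prey: 0+0-0=0; pred: 33+0-13=20
Step 6: prey: 0+0-0=0; pred: 20+0-8=12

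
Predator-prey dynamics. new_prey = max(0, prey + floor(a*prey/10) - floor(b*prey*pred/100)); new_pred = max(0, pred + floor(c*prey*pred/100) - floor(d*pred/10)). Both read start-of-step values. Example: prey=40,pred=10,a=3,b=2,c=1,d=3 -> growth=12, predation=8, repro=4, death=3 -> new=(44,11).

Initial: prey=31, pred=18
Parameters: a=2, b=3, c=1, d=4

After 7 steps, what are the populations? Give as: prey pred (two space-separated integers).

Answer: 14 2

Derivation:
Step 1: prey: 31+6-16=21; pred: 18+5-7=16
Step 2: prey: 21+4-10=15; pred: 16+3-6=13
Step 3: prey: 15+3-5=13; pred: 13+1-5=9
Step 4: prey: 13+2-3=12; pred: 9+1-3=7
Step 5: prey: 12+2-2=12; pred: 7+0-2=5
Step 6: prey: 12+2-1=13; pred: 5+0-2=3
Step 7: prey: 13+2-1=14; pred: 3+0-1=2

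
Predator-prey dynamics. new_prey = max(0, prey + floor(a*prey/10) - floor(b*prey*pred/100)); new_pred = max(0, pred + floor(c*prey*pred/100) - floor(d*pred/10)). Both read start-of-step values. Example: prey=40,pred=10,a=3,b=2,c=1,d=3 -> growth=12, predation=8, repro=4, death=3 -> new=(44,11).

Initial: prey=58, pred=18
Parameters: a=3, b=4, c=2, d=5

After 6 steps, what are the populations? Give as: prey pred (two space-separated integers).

Step 1: prey: 58+17-41=34; pred: 18+20-9=29
Step 2: prey: 34+10-39=5; pred: 29+19-14=34
Step 3: prey: 5+1-6=0; pred: 34+3-17=20
Step 4: prey: 0+0-0=0; pred: 20+0-10=10
Step 5: prey: 0+0-0=0; pred: 10+0-5=5
Step 6: prey: 0+0-0=0; pred: 5+0-2=3

Answer: 0 3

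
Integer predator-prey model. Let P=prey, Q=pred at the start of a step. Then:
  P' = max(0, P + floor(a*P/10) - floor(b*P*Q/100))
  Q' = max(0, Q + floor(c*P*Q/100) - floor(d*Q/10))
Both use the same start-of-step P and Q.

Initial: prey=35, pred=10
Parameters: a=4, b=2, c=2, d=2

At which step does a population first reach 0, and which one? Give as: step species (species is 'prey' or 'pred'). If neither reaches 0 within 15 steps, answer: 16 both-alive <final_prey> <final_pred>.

Answer: 6 prey

Derivation:
Step 1: prey: 35+14-7=42; pred: 10+7-2=15
Step 2: prey: 42+16-12=46; pred: 15+12-3=24
Step 3: prey: 46+18-22=42; pred: 24+22-4=42
Step 4: prey: 42+16-35=23; pred: 42+35-8=69
Step 5: prey: 23+9-31=1; pred: 69+31-13=87
Step 6: prey: 1+0-1=0; pred: 87+1-17=71
First extinction: prey at step 6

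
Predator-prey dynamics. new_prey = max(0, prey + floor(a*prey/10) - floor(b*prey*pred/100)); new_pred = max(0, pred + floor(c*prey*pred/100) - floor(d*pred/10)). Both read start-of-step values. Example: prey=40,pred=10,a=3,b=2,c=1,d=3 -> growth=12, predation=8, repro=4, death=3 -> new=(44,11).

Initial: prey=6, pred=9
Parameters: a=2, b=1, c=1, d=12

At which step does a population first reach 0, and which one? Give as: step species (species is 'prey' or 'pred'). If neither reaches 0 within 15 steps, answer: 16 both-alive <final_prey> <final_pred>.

Answer: 1 pred

Derivation:
Step 1: prey: 6+1-0=7; pred: 9+0-10=0
First extinction: pred at step 1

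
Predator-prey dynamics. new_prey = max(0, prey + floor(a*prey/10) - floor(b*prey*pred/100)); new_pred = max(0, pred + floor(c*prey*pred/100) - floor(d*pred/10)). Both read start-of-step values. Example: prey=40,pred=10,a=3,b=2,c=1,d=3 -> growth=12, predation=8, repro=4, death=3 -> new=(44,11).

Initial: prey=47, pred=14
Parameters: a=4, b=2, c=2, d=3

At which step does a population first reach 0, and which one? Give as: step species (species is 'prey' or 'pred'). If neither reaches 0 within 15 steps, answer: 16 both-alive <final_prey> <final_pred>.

Step 1: prey: 47+18-13=52; pred: 14+13-4=23
Step 2: prey: 52+20-23=49; pred: 23+23-6=40
Step 3: prey: 49+19-39=29; pred: 40+39-12=67
Step 4: prey: 29+11-38=2; pred: 67+38-20=85
Step 5: prey: 2+0-3=0; pred: 85+3-25=63
First extinction: prey at step 5

Answer: 5 prey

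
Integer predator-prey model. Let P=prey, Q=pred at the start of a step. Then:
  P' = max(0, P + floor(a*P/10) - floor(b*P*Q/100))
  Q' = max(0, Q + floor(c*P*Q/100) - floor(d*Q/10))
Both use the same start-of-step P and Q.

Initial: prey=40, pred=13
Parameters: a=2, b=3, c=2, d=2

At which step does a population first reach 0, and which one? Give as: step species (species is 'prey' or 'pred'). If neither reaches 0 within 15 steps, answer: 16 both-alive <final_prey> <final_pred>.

Answer: 16 both-alive 1 4

Derivation:
Step 1: prey: 40+8-15=33; pred: 13+10-2=21
Step 2: prey: 33+6-20=19; pred: 21+13-4=30
Step 3: prey: 19+3-17=5; pred: 30+11-6=35
Step 4: prey: 5+1-5=1; pred: 35+3-7=31
Step 5: prey: 1+0-0=1; pred: 31+0-6=25
Step 6: prey: 1+0-0=1; pred: 25+0-5=20
Step 7: prey: 1+0-0=1; pred: 20+0-4=16
Step 8: prey: 1+0-0=1; pred: 16+0-3=13
Step 9: prey: 1+0-0=1; pred: 13+0-2=11
Step 10: prey: 1+0-0=1; pred: 11+0-2=9
Step 11: prey: 1+0-0=1; pred: 9+0-1=8
Step 12: prey: 1+0-0=1; pred: 8+0-1=7
Step 13: prey: 1+0-0=1; pred: 7+0-1=6
Step 14: prey: 1+0-0=1; pred: 6+0-1=5
Step 15: prey: 1+0-0=1; pred: 5+0-1=4
No extinction within 15 steps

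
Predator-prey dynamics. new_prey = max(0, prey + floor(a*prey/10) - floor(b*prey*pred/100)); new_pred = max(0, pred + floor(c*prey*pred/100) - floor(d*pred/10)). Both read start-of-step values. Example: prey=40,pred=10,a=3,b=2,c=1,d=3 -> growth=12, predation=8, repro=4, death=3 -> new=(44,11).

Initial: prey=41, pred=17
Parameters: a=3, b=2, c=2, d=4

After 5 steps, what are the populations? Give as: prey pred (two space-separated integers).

Step 1: prey: 41+12-13=40; pred: 17+13-6=24
Step 2: prey: 40+12-19=33; pred: 24+19-9=34
Step 3: prey: 33+9-22=20; pred: 34+22-13=43
Step 4: prey: 20+6-17=9; pred: 43+17-17=43
Step 5: prey: 9+2-7=4; pred: 43+7-17=33

Answer: 4 33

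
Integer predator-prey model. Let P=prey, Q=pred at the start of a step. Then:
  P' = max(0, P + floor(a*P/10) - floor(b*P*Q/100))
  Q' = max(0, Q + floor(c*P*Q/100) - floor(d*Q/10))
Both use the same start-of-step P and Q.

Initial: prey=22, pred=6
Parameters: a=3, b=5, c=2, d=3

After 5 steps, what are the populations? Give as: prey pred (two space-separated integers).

Answer: 12 10

Derivation:
Step 1: prey: 22+6-6=22; pred: 6+2-1=7
Step 2: prey: 22+6-7=21; pred: 7+3-2=8
Step 3: prey: 21+6-8=19; pred: 8+3-2=9
Step 4: prey: 19+5-8=16; pred: 9+3-2=10
Step 5: prey: 16+4-8=12; pred: 10+3-3=10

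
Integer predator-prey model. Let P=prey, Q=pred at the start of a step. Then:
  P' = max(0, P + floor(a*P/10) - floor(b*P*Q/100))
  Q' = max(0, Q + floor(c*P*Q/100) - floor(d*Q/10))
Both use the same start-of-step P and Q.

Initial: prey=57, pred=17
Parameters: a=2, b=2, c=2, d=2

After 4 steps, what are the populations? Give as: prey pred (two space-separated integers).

Answer: 0 64

Derivation:
Step 1: prey: 57+11-19=49; pred: 17+19-3=33
Step 2: prey: 49+9-32=26; pred: 33+32-6=59
Step 3: prey: 26+5-30=1; pred: 59+30-11=78
Step 4: prey: 1+0-1=0; pred: 78+1-15=64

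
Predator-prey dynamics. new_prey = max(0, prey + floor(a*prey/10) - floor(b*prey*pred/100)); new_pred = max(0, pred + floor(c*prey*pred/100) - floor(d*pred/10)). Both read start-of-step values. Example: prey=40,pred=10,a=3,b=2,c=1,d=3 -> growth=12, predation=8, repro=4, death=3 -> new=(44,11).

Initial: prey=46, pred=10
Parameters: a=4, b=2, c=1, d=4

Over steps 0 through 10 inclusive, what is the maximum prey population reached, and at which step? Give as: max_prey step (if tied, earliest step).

Step 1: prey: 46+18-9=55; pred: 10+4-4=10
Step 2: prey: 55+22-11=66; pred: 10+5-4=11
Step 3: prey: 66+26-14=78; pred: 11+7-4=14
Step 4: prey: 78+31-21=88; pred: 14+10-5=19
Step 5: prey: 88+35-33=90; pred: 19+16-7=28
Step 6: prey: 90+36-50=76; pred: 28+25-11=42
Step 7: prey: 76+30-63=43; pred: 42+31-16=57
Step 8: prey: 43+17-49=11; pred: 57+24-22=59
Step 9: prey: 11+4-12=3; pred: 59+6-23=42
Step 10: prey: 3+1-2=2; pred: 42+1-16=27
Max prey = 90 at step 5

Answer: 90 5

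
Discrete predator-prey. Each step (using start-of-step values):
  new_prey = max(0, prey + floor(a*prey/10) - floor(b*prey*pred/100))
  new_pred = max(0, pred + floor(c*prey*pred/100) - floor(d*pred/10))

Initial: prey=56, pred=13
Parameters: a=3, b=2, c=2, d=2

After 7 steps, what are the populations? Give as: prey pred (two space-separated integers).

Answer: 0 48

Derivation:
Step 1: prey: 56+16-14=58; pred: 13+14-2=25
Step 2: prey: 58+17-29=46; pred: 25+29-5=49
Step 3: prey: 46+13-45=14; pred: 49+45-9=85
Step 4: prey: 14+4-23=0; pred: 85+23-17=91
Step 5: prey: 0+0-0=0; pred: 91+0-18=73
Step 6: prey: 0+0-0=0; pred: 73+0-14=59
Step 7: prey: 0+0-0=0; pred: 59+0-11=48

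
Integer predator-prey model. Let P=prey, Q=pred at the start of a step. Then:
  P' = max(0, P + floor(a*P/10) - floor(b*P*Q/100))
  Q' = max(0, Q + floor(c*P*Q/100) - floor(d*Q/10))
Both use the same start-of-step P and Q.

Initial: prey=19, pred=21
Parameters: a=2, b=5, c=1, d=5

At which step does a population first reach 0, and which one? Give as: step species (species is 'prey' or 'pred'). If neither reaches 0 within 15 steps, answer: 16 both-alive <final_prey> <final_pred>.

Step 1: prey: 19+3-19=3; pred: 21+3-10=14
Step 2: prey: 3+0-2=1; pred: 14+0-7=7
Step 3: prey: 1+0-0=1; pred: 7+0-3=4
Step 4: prey: 1+0-0=1; pred: 4+0-2=2
Step 5: prey: 1+0-0=1; pred: 2+0-1=1
Step 6: prey: 1+0-0=1; pred: 1+0-0=1
Steps 7-15: state stable at prey=1, pred=1 (no change)
No extinction within 15 steps

Answer: 16 both-alive 1 1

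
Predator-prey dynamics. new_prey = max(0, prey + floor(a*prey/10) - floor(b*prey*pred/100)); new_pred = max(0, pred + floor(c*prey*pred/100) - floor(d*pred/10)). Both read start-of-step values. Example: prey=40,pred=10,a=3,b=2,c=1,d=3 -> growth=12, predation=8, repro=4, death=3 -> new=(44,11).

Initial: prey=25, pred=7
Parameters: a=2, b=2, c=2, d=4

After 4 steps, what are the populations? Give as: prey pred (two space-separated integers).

Step 1: prey: 25+5-3=27; pred: 7+3-2=8
Step 2: prey: 27+5-4=28; pred: 8+4-3=9
Step 3: prey: 28+5-5=28; pred: 9+5-3=11
Step 4: prey: 28+5-6=27; pred: 11+6-4=13

Answer: 27 13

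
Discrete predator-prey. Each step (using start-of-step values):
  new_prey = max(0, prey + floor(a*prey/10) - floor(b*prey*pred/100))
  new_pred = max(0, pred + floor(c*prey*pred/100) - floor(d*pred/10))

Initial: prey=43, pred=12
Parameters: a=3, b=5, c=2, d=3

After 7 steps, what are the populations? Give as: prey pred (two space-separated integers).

Step 1: prey: 43+12-25=30; pred: 12+10-3=19
Step 2: prey: 30+9-28=11; pred: 19+11-5=25
Step 3: prey: 11+3-13=1; pred: 25+5-7=23
Step 4: prey: 1+0-1=0; pred: 23+0-6=17
Step 5: prey: 0+0-0=0; pred: 17+0-5=12
Step 6: prey: 0+0-0=0; pred: 12+0-3=9
Step 7: prey: 0+0-0=0; pred: 9+0-2=7

Answer: 0 7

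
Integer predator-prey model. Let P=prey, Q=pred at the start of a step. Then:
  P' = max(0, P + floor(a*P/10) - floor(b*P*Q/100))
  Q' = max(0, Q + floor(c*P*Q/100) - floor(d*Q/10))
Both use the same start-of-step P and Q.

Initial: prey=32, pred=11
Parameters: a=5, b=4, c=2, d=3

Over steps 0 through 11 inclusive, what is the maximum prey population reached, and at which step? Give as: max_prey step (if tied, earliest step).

Step 1: prey: 32+16-14=34; pred: 11+7-3=15
Step 2: prey: 34+17-20=31; pred: 15+10-4=21
Step 3: prey: 31+15-26=20; pred: 21+13-6=28
Step 4: prey: 20+10-22=8; pred: 28+11-8=31
Step 5: prey: 8+4-9=3; pred: 31+4-9=26
Step 6: prey: 3+1-3=1; pred: 26+1-7=20
Step 7: prey: 1+0-0=1; pred: 20+0-6=14
Step 8: prey: 1+0-0=1; pred: 14+0-4=10
Step 9: prey: 1+0-0=1; pred: 10+0-3=7
Step 10: prey: 1+0-0=1; pred: 7+0-2=5
Step 11: prey: 1+0-0=1; pred: 5+0-1=4
Max prey = 34 at step 1

Answer: 34 1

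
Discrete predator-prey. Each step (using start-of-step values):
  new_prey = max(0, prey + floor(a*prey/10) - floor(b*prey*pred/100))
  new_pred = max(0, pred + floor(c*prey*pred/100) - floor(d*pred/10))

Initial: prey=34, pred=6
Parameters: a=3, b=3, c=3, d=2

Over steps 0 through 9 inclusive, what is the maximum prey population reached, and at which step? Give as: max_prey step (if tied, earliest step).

Step 1: prey: 34+10-6=38; pred: 6+6-1=11
Step 2: prey: 38+11-12=37; pred: 11+12-2=21
Step 3: prey: 37+11-23=25; pred: 21+23-4=40
Step 4: prey: 25+7-30=2; pred: 40+30-8=62
Step 5: prey: 2+0-3=0; pred: 62+3-12=53
Step 6: prey: 0+0-0=0; pred: 53+0-10=43
Step 7: prey: 0+0-0=0; pred: 43+0-8=35
Step 8: prey: 0+0-0=0; pred: 35+0-7=28
Step 9: prey: 0+0-0=0; pred: 28+0-5=23
Max prey = 38 at step 1

Answer: 38 1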